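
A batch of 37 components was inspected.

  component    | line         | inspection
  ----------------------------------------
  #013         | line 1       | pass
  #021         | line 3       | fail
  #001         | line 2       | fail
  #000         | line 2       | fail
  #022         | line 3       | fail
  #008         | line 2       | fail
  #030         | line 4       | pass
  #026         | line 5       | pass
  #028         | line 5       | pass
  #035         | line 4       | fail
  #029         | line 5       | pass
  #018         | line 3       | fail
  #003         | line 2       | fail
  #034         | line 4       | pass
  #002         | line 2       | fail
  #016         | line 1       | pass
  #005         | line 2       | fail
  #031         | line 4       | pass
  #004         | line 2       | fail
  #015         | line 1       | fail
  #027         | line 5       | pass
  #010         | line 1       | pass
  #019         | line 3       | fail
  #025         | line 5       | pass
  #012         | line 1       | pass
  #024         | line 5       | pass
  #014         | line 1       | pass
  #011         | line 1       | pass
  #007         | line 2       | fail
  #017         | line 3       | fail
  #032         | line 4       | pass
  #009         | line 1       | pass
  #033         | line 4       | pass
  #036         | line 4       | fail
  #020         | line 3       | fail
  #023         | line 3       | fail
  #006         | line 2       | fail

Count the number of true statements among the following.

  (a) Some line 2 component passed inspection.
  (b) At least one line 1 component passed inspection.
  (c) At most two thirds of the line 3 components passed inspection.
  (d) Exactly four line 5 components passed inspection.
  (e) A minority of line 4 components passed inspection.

2

(a) line 2: |A| = 9, |A ∩ B| = 0; needs A ∩ B ≠ ∅ (|A ∩ B| ≥ 1) — false.
(b) line 1: |A| = 8, |A ∩ B| = 7; needs A ∩ B ≠ ∅ (|A ∩ B| ≥ 1) — true.
(c) line 3: |A| = 7, |A ∩ B| = 0; needs |A ∩ B| / |A| ≤ 2/3 — true.
(d) line 5: |A| = 6, |A ∩ B| = 6; needs |A ∩ B| = 4 — false.
(e) line 4: |A| = 7, |A ∩ B| = 5; needs |A ∩ B| < |A ∖ B| — false.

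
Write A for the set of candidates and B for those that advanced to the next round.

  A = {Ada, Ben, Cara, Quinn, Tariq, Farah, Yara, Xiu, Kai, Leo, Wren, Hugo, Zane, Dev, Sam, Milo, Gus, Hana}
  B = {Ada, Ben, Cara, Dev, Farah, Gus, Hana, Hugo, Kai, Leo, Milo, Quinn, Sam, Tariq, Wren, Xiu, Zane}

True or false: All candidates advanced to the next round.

The determiner here denotes the relation: A ⊆ B, i.e. every element of A is in B (|A ∖ B| = 0).
|A| = 18, |A ∩ B| = 17, |A ∖ B| = 1.
So the statement is false.

False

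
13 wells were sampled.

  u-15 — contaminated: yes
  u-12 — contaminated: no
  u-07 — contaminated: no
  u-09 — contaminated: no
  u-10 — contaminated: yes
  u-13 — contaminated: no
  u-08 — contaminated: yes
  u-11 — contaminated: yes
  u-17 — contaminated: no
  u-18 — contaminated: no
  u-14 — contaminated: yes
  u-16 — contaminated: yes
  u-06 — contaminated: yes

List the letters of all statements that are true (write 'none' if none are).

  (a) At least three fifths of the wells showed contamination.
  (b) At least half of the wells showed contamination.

(b)

|A| = 13, |A ∩ B| = 7, |A ∖ B| = 6.
(a) |A ∩ B| / |A| ≥ 3/5: fails.
(b) |A ∩ B| ≥ |A ∖ B|: holds.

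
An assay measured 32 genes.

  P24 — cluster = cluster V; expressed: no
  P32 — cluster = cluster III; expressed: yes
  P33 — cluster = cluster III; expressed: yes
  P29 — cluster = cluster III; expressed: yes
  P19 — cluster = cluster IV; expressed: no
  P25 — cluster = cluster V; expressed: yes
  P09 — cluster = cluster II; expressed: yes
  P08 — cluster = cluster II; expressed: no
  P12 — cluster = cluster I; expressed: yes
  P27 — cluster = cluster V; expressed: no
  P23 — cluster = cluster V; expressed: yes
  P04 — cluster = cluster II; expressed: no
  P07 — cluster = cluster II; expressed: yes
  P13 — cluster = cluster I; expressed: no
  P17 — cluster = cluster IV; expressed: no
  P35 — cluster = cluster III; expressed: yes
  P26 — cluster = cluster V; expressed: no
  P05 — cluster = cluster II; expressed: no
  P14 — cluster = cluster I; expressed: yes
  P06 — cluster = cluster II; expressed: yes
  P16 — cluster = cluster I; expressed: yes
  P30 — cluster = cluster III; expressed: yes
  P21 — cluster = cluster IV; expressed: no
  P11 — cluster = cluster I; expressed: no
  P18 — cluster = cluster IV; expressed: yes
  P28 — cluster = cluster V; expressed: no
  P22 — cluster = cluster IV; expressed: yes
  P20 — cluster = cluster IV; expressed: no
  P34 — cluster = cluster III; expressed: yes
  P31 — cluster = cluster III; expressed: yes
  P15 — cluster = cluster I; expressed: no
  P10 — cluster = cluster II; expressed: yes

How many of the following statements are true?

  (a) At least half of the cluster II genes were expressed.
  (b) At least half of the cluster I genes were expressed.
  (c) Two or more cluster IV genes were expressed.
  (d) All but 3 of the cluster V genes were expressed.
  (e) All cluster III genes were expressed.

(a) cluster II: |A| = 7, |A ∩ B| = 4; needs |A ∩ B| ≥ |A ∖ B| — true.
(b) cluster I: |A| = 6, |A ∩ B| = 3; needs |A ∩ B| ≥ |A ∖ B| — true.
(c) cluster IV: |A| = 6, |A ∩ B| = 2; needs |A ∩ B| ≥ 2 — true.
(d) cluster V: |A| = 6, |A ∩ B| = 2; needs |A ∖ B| = 3 — false.
(e) cluster III: |A| = 7, |A ∩ B| = 7; needs A ⊆ B, i.e. every element of A is in B (|A ∖ B| = 0) — true.

4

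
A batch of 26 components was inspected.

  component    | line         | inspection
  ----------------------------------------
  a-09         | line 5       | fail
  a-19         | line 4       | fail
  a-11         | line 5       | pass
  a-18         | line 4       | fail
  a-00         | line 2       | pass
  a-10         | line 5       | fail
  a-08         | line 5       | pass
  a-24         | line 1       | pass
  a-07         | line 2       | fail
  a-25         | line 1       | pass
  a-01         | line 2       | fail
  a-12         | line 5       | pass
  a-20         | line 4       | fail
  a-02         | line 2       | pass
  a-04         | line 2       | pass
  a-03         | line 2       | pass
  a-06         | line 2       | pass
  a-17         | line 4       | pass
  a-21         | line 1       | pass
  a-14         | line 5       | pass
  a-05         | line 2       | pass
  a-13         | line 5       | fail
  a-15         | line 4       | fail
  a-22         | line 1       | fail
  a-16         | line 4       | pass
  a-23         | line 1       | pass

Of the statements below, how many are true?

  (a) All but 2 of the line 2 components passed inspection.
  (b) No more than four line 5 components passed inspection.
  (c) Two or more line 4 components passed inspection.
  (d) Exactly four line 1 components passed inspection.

4

(a) line 2: |A| = 8, |A ∩ B| = 6; needs |A ∖ B| = 2 — true.
(b) line 5: |A| = 7, |A ∩ B| = 4; needs |A ∩ B| ≤ 4 — true.
(c) line 4: |A| = 6, |A ∩ B| = 2; needs |A ∩ B| ≥ 2 — true.
(d) line 1: |A| = 5, |A ∩ B| = 4; needs |A ∩ B| = 4 — true.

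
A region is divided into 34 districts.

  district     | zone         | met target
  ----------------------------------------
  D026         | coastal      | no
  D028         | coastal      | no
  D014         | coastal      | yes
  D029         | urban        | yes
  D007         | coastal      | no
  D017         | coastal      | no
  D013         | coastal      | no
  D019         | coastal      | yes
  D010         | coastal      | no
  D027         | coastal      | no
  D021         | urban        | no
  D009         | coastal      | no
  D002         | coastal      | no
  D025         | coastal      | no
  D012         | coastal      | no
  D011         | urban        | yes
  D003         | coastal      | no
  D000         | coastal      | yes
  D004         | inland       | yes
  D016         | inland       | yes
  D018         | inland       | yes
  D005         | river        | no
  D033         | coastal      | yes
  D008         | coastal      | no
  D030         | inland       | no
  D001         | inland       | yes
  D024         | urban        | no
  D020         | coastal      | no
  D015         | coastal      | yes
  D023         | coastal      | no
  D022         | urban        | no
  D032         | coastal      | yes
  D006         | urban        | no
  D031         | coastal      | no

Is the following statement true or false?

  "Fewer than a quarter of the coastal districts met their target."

False

The determiner here denotes the relation: |A ∩ B| / |A| < 1/4.
|A| = 22, |A ∩ B| = 6, |A ∖ B| = 16.
|A ∩ B|/|A| = 6/22, so the statement is false.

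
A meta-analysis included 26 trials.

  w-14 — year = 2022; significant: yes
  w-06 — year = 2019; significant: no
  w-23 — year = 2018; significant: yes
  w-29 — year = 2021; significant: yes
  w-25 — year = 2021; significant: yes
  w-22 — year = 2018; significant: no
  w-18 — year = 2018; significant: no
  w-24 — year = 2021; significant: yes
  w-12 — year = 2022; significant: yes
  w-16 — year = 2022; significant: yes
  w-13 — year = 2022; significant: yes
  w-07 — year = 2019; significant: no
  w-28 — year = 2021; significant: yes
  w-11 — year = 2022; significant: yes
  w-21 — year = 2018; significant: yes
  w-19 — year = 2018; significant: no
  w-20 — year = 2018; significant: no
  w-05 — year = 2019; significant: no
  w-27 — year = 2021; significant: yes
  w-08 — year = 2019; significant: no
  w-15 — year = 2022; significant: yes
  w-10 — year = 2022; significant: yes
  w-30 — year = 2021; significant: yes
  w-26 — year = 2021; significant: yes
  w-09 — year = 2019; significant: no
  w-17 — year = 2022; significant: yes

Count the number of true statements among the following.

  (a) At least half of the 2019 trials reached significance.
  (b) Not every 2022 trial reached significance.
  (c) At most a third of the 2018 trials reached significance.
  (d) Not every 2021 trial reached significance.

1

(a) 2019: |A| = 5, |A ∩ B| = 0; needs |A ∩ B| ≥ |A ∖ B| — false.
(b) 2022: |A| = 8, |A ∩ B| = 8; needs A ⊄ B (|A ∖ B| ≥ 1) — false.
(c) 2018: |A| = 6, |A ∩ B| = 2; needs |A ∩ B| / |A| ≤ 1/3 — true.
(d) 2021: |A| = 7, |A ∩ B| = 7; needs A ⊄ B (|A ∖ B| ≥ 1) — false.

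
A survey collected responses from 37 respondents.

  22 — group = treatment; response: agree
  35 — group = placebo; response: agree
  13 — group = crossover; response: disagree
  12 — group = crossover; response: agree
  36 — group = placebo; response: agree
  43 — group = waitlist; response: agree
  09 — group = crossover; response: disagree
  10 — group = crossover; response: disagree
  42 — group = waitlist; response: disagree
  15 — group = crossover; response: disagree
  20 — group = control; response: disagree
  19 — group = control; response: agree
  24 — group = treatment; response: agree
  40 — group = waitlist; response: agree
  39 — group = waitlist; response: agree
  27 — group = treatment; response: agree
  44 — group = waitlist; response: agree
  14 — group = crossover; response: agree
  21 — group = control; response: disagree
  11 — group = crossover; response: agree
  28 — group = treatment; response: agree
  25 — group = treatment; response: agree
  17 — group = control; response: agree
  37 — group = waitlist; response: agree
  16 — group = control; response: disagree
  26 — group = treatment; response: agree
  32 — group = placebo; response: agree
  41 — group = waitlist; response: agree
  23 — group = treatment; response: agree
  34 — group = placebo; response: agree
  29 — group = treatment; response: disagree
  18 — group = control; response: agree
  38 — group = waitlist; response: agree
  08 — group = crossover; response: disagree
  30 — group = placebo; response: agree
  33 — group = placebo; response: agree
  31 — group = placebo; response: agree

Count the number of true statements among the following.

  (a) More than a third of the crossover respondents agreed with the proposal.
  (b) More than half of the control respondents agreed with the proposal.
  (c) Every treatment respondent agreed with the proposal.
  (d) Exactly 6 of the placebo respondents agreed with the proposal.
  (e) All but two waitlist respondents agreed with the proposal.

(a) crossover: |A| = 8, |A ∩ B| = 3; needs |A ∩ B| / |A| > 1/3 — true.
(b) control: |A| = 6, |A ∩ B| = 3; needs |A ∩ B| > |A ∖ B| — false.
(c) treatment: |A| = 8, |A ∩ B| = 7; needs A ⊆ B, i.e. every element of A is in B (|A ∖ B| = 0) — false.
(d) placebo: |A| = 7, |A ∩ B| = 7; needs |A ∩ B| = 6 — false.
(e) waitlist: |A| = 8, |A ∩ B| = 7; needs |A ∖ B| = 2 — false.

1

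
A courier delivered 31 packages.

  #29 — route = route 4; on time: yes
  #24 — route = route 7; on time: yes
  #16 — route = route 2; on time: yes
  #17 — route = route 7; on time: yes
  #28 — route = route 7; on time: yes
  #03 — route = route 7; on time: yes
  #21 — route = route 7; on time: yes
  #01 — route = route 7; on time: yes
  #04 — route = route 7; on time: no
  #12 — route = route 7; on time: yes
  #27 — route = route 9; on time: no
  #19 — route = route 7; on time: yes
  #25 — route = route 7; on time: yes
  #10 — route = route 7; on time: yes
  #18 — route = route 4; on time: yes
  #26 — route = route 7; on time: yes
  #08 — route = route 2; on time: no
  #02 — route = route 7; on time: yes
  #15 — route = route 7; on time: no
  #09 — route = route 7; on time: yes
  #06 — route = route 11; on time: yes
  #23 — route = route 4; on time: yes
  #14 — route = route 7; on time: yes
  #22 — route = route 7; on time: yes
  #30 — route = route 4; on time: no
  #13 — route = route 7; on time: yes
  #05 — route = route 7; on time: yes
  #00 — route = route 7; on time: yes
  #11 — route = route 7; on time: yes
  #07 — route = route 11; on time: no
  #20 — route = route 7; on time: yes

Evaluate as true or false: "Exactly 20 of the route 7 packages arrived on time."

True

Truth condition: |A ∩ B| = 20.
|A| = 22, |A ∩ B| = 20, |A ∖ B| = 2.
|A ∩ B| = 20, so the statement is true.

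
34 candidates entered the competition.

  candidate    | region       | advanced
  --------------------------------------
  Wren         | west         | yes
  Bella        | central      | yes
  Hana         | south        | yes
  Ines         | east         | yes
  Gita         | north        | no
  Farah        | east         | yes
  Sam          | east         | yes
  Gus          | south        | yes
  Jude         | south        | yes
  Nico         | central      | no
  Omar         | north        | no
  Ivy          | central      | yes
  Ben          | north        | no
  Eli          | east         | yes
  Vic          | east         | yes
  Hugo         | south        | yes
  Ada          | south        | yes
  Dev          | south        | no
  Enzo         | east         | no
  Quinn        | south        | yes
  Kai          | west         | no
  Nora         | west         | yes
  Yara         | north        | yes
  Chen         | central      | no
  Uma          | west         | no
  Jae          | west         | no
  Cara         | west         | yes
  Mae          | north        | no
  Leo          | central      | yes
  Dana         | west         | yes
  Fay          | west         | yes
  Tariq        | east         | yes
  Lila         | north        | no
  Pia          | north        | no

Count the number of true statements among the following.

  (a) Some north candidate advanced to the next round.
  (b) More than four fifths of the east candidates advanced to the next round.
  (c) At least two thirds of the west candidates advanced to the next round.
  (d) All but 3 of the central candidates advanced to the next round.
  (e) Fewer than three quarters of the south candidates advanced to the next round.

2

(a) north: |A| = 7, |A ∩ B| = 1; needs A ∩ B ≠ ∅ (|A ∩ B| ≥ 1) — true.
(b) east: |A| = 7, |A ∩ B| = 6; needs |A ∩ B| / |A| > 4/5 — true.
(c) west: |A| = 8, |A ∩ B| = 5; needs |A ∩ B| / |A| ≥ 2/3 — false.
(d) central: |A| = 5, |A ∩ B| = 3; needs |A ∖ B| = 3 — false.
(e) south: |A| = 7, |A ∩ B| = 6; needs |A ∩ B| / |A| < 3/4 — false.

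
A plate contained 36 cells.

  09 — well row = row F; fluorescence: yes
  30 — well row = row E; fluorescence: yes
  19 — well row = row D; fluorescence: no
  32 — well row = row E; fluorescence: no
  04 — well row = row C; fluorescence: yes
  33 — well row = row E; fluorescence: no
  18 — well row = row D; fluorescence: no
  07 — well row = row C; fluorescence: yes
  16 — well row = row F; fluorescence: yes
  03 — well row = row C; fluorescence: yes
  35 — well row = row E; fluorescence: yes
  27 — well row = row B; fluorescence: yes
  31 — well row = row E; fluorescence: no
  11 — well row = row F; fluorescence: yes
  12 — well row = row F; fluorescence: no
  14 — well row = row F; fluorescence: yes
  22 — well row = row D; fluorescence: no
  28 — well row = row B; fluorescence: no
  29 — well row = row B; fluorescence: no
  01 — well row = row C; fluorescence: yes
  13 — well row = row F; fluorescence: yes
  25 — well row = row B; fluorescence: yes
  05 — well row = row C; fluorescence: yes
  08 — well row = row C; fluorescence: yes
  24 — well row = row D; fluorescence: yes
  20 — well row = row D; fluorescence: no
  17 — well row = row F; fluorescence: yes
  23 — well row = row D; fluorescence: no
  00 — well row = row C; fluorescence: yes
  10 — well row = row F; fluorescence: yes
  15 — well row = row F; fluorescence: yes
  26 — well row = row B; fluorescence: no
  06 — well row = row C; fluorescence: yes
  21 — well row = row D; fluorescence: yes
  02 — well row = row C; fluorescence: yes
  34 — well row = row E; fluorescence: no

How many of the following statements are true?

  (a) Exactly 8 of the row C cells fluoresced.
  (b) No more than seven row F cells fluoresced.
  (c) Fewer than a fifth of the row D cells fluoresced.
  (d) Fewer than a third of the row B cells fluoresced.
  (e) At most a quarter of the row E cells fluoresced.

0

(a) row C: |A| = 9, |A ∩ B| = 9; needs |A ∩ B| = 8 — false.
(b) row F: |A| = 9, |A ∩ B| = 8; needs |A ∩ B| ≤ 7 — false.
(c) row D: |A| = 7, |A ∩ B| = 2; needs |A ∩ B| / |A| < 1/5 — false.
(d) row B: |A| = 5, |A ∩ B| = 2; needs |A ∩ B| / |A| < 1/3 — false.
(e) row E: |A| = 6, |A ∩ B| = 2; needs |A ∩ B| / |A| ≤ 1/4 — false.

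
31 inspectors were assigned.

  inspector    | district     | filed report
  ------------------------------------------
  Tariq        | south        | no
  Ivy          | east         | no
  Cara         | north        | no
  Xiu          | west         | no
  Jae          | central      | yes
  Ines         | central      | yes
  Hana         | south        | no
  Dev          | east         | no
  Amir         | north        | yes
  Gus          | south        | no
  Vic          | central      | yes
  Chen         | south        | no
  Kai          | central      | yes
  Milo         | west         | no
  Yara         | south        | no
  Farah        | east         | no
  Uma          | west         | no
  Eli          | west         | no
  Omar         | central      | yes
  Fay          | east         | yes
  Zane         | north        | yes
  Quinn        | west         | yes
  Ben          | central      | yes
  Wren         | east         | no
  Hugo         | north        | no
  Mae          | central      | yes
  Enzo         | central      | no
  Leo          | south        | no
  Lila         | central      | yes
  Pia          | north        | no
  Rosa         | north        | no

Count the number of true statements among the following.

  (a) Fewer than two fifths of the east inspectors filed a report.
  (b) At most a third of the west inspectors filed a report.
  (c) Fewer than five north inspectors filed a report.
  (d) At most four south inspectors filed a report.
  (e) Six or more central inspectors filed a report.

(a) east: |A| = 5, |A ∩ B| = 1; needs |A ∩ B| / |A| < 2/5 — true.
(b) west: |A| = 5, |A ∩ B| = 1; needs |A ∩ B| / |A| ≤ 1/3 — true.
(c) north: |A| = 6, |A ∩ B| = 2; needs |A ∩ B| < 5 — true.
(d) south: |A| = 6, |A ∩ B| = 0; needs |A ∩ B| ≤ 4 — true.
(e) central: |A| = 9, |A ∩ B| = 8; needs |A ∩ B| ≥ 6 — true.

5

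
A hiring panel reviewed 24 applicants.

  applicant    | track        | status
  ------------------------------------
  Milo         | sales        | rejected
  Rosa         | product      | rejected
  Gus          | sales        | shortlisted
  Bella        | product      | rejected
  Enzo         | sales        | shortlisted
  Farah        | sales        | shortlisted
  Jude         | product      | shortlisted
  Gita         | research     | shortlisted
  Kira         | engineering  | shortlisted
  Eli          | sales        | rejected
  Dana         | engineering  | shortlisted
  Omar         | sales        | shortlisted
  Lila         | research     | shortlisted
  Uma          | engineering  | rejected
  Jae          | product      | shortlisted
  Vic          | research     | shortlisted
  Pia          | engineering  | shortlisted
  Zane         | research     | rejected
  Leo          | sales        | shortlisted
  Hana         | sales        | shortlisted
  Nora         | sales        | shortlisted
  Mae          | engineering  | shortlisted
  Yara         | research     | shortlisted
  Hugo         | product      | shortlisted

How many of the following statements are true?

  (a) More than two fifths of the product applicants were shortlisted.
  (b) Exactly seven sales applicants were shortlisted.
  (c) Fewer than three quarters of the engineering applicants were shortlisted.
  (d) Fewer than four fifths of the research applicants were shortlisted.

(a) product: |A| = 5, |A ∩ B| = 3; needs |A ∩ B| / |A| > 2/5 — true.
(b) sales: |A| = 9, |A ∩ B| = 7; needs |A ∩ B| = 7 — true.
(c) engineering: |A| = 5, |A ∩ B| = 4; needs |A ∩ B| / |A| < 3/4 — false.
(d) research: |A| = 5, |A ∩ B| = 4; needs |A ∩ B| / |A| < 4/5 — false.

2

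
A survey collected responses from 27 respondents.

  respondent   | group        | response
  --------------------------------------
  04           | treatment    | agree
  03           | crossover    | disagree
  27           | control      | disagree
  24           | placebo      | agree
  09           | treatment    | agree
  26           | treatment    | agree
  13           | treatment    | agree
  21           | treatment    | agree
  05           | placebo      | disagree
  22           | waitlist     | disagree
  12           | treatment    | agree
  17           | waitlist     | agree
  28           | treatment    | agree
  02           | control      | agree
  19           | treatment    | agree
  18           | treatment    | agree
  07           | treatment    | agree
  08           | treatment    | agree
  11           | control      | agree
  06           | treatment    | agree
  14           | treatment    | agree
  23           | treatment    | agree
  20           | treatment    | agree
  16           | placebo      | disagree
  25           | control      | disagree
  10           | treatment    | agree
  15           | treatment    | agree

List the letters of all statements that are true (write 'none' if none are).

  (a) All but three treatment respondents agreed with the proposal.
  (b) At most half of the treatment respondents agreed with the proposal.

|A| = 17, |A ∩ B| = 17, |A ∖ B| = 0.
(a) |A ∖ B| = 3: fails.
(b) |A ∩ B| ≤ |A ∖ B|: fails.

none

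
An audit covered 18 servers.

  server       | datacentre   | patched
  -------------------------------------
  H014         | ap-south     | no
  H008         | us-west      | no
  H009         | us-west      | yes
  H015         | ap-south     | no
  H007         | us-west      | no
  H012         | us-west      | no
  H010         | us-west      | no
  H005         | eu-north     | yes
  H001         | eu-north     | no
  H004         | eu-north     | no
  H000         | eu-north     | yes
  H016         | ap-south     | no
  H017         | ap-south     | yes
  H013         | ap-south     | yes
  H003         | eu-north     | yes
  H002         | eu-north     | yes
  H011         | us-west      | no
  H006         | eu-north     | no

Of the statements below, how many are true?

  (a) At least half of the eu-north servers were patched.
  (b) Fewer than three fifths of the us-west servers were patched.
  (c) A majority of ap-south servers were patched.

(a) eu-north: |A| = 7, |A ∩ B| = 4; needs |A ∩ B| ≥ |A ∖ B| — true.
(b) us-west: |A| = 6, |A ∩ B| = 1; needs |A ∩ B| / |A| < 3/5 — true.
(c) ap-south: |A| = 5, |A ∩ B| = 2; needs |A ∩ B| > |A ∖ B| — false.

2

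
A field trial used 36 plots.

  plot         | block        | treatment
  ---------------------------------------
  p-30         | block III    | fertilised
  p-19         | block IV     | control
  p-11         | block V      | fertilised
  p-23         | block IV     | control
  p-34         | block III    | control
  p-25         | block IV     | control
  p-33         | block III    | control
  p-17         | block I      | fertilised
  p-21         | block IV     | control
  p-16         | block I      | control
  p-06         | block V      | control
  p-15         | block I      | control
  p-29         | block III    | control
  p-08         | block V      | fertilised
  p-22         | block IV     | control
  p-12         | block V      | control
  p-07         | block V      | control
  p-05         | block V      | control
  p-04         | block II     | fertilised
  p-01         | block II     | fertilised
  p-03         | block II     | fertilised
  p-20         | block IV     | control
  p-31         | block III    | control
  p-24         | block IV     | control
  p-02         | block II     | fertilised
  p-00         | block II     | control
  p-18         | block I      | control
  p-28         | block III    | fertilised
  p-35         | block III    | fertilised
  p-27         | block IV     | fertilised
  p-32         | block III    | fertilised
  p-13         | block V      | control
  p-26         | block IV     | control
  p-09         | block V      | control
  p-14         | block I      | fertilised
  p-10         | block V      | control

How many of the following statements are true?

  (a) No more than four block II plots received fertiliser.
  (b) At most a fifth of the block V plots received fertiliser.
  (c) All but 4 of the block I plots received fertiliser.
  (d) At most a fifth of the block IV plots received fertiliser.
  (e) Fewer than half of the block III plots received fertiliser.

(a) block II: |A| = 5, |A ∩ B| = 4; needs |A ∩ B| ≤ 4 — true.
(b) block V: |A| = 9, |A ∩ B| = 2; needs |A ∩ B| / |A| ≤ 1/5 — false.
(c) block I: |A| = 5, |A ∩ B| = 2; needs |A ∖ B| = 4 — false.
(d) block IV: |A| = 9, |A ∩ B| = 1; needs |A ∩ B| / |A| ≤ 1/5 — true.
(e) block III: |A| = 8, |A ∩ B| = 4; needs |A ∩ B| < |A ∖ B| — false.

2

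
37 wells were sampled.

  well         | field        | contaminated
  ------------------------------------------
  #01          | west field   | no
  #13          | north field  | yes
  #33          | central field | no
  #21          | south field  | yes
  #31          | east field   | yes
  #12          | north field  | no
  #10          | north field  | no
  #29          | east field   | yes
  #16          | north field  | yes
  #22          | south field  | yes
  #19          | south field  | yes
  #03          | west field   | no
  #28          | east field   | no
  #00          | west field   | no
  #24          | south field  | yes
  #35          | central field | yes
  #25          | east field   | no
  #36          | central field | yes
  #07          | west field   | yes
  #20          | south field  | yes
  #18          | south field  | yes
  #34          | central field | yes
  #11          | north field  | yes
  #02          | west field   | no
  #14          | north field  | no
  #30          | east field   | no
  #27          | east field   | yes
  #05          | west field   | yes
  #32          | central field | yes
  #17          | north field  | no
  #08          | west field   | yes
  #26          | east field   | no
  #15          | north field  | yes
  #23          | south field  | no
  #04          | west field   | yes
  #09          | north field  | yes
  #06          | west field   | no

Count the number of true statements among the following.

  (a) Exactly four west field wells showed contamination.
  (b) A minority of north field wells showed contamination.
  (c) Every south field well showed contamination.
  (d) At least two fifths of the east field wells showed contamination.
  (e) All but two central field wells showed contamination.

2

(a) west field: |A| = 9, |A ∩ B| = 4; needs |A ∩ B| = 4 — true.
(b) north field: |A| = 9, |A ∩ B| = 5; needs |A ∩ B| < |A ∖ B| — false.
(c) south field: |A| = 7, |A ∩ B| = 6; needs A ⊆ B, i.e. every element of A is in B (|A ∖ B| = 0) — false.
(d) east field: |A| = 7, |A ∩ B| = 3; needs |A ∩ B| / |A| ≥ 2/5 — true.
(e) central field: |A| = 5, |A ∩ B| = 4; needs |A ∖ B| = 2 — false.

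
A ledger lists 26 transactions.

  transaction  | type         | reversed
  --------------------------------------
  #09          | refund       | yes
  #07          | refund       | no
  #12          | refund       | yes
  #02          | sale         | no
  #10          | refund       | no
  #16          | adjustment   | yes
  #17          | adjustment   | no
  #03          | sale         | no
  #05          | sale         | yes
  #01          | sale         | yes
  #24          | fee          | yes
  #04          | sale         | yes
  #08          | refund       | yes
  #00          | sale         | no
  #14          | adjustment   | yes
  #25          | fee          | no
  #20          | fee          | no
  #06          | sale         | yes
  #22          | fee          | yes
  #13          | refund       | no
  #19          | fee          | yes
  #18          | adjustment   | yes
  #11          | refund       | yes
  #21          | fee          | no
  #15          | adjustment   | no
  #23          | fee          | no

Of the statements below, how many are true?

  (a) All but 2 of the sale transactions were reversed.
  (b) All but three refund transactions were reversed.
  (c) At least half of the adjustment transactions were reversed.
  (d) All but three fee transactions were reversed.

2

(a) sale: |A| = 7, |A ∩ B| = 4; needs |A ∖ B| = 2 — false.
(b) refund: |A| = 7, |A ∩ B| = 4; needs |A ∖ B| = 3 — true.
(c) adjustment: |A| = 5, |A ∩ B| = 3; needs |A ∩ B| ≥ |A ∖ B| — true.
(d) fee: |A| = 7, |A ∩ B| = 3; needs |A ∖ B| = 3 — false.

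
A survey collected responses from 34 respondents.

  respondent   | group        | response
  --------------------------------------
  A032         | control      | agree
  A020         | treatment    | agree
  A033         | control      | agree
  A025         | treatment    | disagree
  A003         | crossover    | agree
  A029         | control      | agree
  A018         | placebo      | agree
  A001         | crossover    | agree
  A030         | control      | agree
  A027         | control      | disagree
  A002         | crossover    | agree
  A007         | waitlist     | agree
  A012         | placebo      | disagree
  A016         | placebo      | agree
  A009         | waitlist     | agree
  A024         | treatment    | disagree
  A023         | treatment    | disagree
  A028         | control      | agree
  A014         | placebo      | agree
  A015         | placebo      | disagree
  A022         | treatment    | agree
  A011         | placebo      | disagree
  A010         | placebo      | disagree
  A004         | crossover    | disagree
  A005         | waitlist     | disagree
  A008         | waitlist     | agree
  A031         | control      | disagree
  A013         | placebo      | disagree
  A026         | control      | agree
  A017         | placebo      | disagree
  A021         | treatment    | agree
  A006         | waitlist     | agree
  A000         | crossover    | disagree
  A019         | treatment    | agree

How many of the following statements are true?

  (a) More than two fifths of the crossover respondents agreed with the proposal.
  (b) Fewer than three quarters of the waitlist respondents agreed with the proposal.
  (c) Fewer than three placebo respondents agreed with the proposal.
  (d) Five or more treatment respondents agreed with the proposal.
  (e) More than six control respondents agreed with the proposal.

1

(a) crossover: |A| = 5, |A ∩ B| = 3; needs |A ∩ B| / |A| > 2/5 — true.
(b) waitlist: |A| = 5, |A ∩ B| = 4; needs |A ∩ B| / |A| < 3/4 — false.
(c) placebo: |A| = 9, |A ∩ B| = 3; needs |A ∩ B| < 3 — false.
(d) treatment: |A| = 7, |A ∩ B| = 4; needs |A ∩ B| ≥ 5 — false.
(e) control: |A| = 8, |A ∩ B| = 6; needs |A ∩ B| > 6 — false.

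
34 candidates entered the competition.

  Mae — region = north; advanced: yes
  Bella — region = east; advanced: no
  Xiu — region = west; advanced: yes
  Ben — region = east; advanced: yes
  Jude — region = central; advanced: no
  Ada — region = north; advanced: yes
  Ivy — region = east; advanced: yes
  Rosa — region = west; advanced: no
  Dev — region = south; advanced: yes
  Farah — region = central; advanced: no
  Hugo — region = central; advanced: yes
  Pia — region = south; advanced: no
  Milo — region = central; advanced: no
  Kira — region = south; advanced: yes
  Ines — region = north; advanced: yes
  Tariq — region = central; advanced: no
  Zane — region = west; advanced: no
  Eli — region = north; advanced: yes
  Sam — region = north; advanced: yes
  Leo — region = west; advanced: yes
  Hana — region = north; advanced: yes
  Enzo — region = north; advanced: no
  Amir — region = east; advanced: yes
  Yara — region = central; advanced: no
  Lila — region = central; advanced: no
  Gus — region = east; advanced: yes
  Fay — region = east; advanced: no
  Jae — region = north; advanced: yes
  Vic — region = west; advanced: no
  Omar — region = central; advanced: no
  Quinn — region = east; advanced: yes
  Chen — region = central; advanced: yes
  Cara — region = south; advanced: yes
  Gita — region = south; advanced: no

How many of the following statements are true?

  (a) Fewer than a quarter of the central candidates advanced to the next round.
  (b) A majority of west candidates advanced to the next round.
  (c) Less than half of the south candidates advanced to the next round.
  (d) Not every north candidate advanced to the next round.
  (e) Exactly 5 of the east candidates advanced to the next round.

(a) central: |A| = 9, |A ∩ B| = 2; needs |A ∩ B| / |A| < 1/4 — true.
(b) west: |A| = 5, |A ∩ B| = 2; needs |A ∩ B| > |A ∖ B| — false.
(c) south: |A| = 5, |A ∩ B| = 3; needs |A ∩ B| < |A ∖ B| — false.
(d) north: |A| = 8, |A ∩ B| = 7; needs A ⊄ B (|A ∖ B| ≥ 1) — true.
(e) east: |A| = 7, |A ∩ B| = 5; needs |A ∩ B| = 5 — true.

3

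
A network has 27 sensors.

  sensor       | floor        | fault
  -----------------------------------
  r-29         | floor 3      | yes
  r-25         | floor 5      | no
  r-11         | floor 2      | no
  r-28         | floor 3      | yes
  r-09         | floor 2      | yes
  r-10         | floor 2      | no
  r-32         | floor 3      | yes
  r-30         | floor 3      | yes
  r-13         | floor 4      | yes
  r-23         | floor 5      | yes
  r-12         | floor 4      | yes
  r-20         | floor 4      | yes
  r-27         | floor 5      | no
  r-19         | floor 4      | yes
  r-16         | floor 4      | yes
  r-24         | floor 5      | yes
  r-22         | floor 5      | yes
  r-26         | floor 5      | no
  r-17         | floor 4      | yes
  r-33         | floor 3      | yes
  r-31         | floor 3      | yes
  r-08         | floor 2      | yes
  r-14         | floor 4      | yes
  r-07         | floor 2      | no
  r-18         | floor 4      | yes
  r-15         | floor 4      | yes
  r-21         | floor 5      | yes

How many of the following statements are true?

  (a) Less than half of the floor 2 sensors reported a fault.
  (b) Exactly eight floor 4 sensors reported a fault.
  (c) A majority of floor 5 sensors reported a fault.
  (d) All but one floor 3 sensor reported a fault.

2

(a) floor 2: |A| = 5, |A ∩ B| = 2; needs |A ∩ B| < |A ∖ B| — true.
(b) floor 4: |A| = 9, |A ∩ B| = 9; needs |A ∩ B| = 8 — false.
(c) floor 5: |A| = 7, |A ∩ B| = 4; needs |A ∩ B| > |A ∖ B| — true.
(d) floor 3: |A| = 6, |A ∩ B| = 6; needs |A ∖ B| = 1 — false.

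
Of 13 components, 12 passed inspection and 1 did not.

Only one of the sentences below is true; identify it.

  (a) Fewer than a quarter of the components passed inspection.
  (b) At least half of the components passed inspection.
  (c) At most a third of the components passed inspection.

(b)

|A| = 13, |A ∩ B| = 12, |A ∖ B| = 1.
(a) requires |A ∩ B| / |A| < 1/4: false.
(b) requires |A ∩ B| ≥ |A ∖ B|: true.
(c) requires |A ∩ B| / |A| ≤ 1/3: false.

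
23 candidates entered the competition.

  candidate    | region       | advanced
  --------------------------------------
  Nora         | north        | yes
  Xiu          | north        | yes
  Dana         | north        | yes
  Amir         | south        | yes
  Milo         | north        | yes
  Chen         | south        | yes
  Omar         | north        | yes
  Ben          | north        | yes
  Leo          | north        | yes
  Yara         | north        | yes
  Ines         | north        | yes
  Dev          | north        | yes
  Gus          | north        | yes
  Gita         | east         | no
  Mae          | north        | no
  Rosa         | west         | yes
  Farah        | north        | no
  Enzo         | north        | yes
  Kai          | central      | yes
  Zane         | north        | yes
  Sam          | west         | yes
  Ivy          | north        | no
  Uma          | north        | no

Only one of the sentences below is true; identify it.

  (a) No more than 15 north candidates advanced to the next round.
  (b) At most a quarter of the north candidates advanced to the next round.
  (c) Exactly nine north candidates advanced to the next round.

|A| = 17, |A ∩ B| = 13, |A ∖ B| = 4.
(a) requires |A ∩ B| ≤ 15: true.
(b) requires |A ∩ B| / |A| ≤ 1/4: false.
(c) requires |A ∩ B| = 9: false.

(a)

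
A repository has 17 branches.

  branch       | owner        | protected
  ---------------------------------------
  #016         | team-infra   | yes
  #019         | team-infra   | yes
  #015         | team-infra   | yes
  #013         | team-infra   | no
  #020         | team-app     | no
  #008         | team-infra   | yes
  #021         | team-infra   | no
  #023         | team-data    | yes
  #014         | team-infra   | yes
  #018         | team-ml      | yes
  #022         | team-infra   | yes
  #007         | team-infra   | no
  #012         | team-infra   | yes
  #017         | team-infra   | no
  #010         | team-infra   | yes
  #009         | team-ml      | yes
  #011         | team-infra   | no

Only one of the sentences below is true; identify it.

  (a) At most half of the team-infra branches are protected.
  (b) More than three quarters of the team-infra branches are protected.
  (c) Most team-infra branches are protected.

(c)

|A| = 13, |A ∩ B| = 8, |A ∖ B| = 5.
(a) requires |A ∩ B| ≤ |A ∖ B|: false.
(b) requires |A ∩ B| / |A| > 3/4: false.
(c) requires |A ∩ B| > |A ∖ B|: true.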